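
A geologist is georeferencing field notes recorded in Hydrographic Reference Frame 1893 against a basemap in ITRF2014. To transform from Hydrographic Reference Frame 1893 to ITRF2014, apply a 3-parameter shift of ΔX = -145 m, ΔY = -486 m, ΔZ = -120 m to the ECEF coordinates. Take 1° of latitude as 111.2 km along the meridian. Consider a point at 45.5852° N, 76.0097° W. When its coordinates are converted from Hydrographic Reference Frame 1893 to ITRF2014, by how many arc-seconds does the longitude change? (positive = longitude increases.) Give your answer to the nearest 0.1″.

Δλ = -11.9″

sin φ = 0.714292, cos φ = 0.699848, sin λ = -0.970337, cos λ = 0.241758.
East component: ΔE = −sin λ·ΔX + cos λ·ΔY = −(-0.970337)(-145) + (0.241758)(-486) = -258.19 m.
1° of latitude spans 111200 m; at latitude φ, 1° of longitude spans that × cos φ = 77823.1 m, so Δλ = -258.19 / 77823.1 × 3600 = -11.944″.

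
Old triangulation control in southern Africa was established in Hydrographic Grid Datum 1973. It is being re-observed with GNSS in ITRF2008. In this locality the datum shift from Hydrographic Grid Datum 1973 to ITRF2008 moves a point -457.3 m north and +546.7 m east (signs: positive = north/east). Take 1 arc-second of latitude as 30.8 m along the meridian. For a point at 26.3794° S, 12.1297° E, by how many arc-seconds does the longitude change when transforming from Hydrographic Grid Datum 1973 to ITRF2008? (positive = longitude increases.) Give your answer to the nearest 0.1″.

Δλ = 19.8″

At latitude -26.3794°, cos φ = 0.895872.
1″ of longitude at this latitude = 30.80 × cos φ = 27.5928 m, so Δλ = 546.7 / 27.5928 = 19.813″.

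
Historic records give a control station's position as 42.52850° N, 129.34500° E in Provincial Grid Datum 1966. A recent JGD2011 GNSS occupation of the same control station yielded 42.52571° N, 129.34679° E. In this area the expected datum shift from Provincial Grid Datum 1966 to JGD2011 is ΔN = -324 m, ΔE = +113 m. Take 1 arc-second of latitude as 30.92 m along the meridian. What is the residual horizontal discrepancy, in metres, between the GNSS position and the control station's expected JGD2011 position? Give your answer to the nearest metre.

36 m

Observed coordinate differences: Δφ = -0.00279°, Δλ = +0.00179°.
Converting to metres (1° lat = 111312 m, cos φ = 0.736941): observed ΔN = -310.6 m, observed ΔE = 146.8 m.
Subtracting the expected shift leaves a residual of -310.6 − (-324) = 13.4 m north and 146.8 − (113) = 33.8 m east.
Residual distance = √(13.4² + 33.8²) = 36.4 m.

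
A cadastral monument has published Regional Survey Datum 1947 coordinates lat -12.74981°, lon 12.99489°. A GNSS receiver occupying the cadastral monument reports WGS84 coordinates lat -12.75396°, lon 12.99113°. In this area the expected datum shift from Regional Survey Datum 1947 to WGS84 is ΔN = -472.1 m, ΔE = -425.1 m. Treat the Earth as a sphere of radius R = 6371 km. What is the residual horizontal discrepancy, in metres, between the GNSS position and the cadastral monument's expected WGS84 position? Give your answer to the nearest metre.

Observed coordinate differences: Δφ = -0.00415°, Δλ = -0.00376°.
Converting to metres (1° lat = 111195 m, cos φ = 0.975343): observed ΔN = -461.5 m, observed ΔE = -407.8 m.
Subtracting the expected shift leaves a residual of -461.5 − (-472.1) = 10.6 m north and -407.8 − (-425.1) = 17.3 m east.
Residual distance = √(10.6² + 17.3²) = 20.3 m.

20 m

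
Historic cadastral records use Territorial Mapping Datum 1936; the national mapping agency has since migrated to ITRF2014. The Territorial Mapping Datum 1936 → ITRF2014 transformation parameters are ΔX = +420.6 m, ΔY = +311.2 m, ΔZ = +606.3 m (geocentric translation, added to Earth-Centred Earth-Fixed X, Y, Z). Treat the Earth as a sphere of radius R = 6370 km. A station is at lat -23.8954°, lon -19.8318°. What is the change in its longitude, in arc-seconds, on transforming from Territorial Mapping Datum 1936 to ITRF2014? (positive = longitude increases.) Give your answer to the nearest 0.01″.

sin φ = -0.405068, cos φ = 0.914286, sin λ = -0.339260, cos λ = 0.940693.
East component: ΔE = −sin λ·ΔX + cos λ·ΔY = −(-0.339260)(420.6) + (0.940693)(311.2) = 435.44 m.
1° of latitude spans πR/180 = 111177 m; at latitude φ, 1° of longitude spans that × cos φ = 101648.1 m, so Δλ = 435.44 / 101648.1 × 3600 = 15.422″.

Δλ = 15.42″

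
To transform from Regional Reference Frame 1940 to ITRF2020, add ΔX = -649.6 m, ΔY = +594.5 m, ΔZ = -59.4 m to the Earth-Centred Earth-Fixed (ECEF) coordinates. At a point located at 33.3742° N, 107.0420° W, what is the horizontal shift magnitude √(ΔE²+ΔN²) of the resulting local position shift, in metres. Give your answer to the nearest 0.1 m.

810.9 m

The local east axis at (φ, λ) is (−sin λ, cos λ, 0), so ΔE = −sin(-107.0420°)·(-649.6) + cos(-107.0420°)·594.5 = -795.31 m.
The local north axis is (−sin φ cos λ, −sin φ sin λ, cos φ), giving ΔN = -104.729 + 312.677 − 49.605 = 158.34 m.
Horizontal magnitude = √(ΔE² + ΔN²) = √((-795.31)² + 158.34²) = 810.92 m.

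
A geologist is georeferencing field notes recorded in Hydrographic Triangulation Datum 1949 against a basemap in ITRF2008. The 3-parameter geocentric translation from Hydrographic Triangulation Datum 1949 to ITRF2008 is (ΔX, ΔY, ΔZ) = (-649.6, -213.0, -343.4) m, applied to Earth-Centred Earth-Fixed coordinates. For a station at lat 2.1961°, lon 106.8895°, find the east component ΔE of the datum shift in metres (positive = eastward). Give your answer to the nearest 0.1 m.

ΔE = 683.5 m

At φ = 2.1961°, λ = 106.8895°: sin φ = 0.038320, cos φ = 0.999266, sin λ = 0.956867, cos λ = -0.290527.
ΔE = −sin λ·ΔX + cos λ·ΔY = −(0.956867)·(-649.6) + (-0.290527)·(-213.0) = 683.46 m.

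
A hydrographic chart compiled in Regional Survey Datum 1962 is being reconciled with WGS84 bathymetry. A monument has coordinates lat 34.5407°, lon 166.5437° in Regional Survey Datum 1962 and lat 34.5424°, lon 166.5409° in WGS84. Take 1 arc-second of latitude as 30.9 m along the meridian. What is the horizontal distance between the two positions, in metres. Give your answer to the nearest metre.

319 m

Δφ = 34.5424° − 34.5407° = +0.0017°; Δλ = 166.5409° − 166.5437° = -0.0028°.
1° of latitude = 3600 × 30.90 = 111240 m.
ΔN = Δφ × 111240 = 189.1 m; ΔE = Δλ × 111240 × cos(34.5407°) = -0.0028 × 111240 × 0.823724 = -256.6 m.
Distance = √(ΔE² + ΔN²) = √((-256.6)² + 189.1²) = 318.7 m.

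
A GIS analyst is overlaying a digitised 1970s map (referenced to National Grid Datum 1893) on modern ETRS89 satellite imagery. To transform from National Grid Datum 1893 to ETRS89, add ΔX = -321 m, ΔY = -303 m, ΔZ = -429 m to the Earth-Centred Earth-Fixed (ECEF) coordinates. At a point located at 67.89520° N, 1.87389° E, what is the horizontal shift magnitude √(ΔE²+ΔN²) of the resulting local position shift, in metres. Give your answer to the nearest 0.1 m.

326.3 m

At φ = 67.89520°, λ = 1.87389°: sin φ = 0.926497, cos φ = 0.376302, sin λ = 0.032700, cos λ = 0.999465.
ΔE = −sin λ·ΔX + cos λ·ΔY = −(0.032700)·(-321) + (0.999465)·(-303) = -292.34 m.
ΔN = −sin φ cos λ·ΔX − sin φ sin λ·ΔY + cos φ·ΔZ = −(0.926497)(0.999465)(-321) − (0.926497)(0.032700)(-303) + (0.376302)(-429) = 144.99 m.
Horizontal magnitude = √(ΔE² + ΔN²) = √((-292.34)² + 144.99²) = 326.32 m.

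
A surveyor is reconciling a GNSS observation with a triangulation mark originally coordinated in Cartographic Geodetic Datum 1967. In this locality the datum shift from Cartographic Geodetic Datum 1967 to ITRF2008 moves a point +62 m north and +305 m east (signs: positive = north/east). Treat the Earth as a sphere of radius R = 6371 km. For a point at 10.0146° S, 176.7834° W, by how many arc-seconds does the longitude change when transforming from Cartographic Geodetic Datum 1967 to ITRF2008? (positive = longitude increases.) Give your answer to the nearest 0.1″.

Δλ = 10.0″

At latitude -10.0146°, cos φ = 0.984763.
One radian of longitude at latitude φ spans R cos φ, so Δλ = ΔE / (R cos φ) = 305.0 / (6371000 × 0.984763) = 4.8614e-05 rad = 10.027″.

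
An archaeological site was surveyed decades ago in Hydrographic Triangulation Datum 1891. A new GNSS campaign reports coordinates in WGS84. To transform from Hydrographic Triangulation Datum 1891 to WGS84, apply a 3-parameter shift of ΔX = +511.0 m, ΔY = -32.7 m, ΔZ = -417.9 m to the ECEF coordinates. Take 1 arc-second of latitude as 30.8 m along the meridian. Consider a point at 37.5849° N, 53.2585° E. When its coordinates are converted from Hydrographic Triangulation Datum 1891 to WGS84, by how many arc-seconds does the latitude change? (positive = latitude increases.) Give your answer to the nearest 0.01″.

sin φ = 0.609936, cos φ = 0.792450, sin λ = 0.801343, cos λ = 0.598206.
North component: ΔN = −sin φ cos λ·ΔX − sin φ sin λ·ΔY + cos φ·ΔZ = −(0.609936)(0.598206)(511.0) − (0.609936)(0.801343)(-32.7) + (0.792450)(-417.9) = -501.63 m.
1° of latitude spans 3600 × 30.80 = 110880 m, so Δφ = -501.63 / 110880 × 3600 = -16.287″.

Δφ = -16.29″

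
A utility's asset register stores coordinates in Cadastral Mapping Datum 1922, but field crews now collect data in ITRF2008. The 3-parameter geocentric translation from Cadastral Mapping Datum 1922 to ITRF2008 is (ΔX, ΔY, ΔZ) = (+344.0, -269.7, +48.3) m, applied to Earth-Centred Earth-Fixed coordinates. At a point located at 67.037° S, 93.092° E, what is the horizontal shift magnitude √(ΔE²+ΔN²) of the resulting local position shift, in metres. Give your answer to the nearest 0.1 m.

The local east axis at (φ, λ) is (−sin λ, cos λ, 0), so ΔE = −sin(93.092°)·344.0 + cos(93.092°)·(-269.7) = -328.95 m.
The local north axis is (−sin φ cos λ, −sin φ sin λ, cos φ), giving ΔN = -17.085 − 247.967 + 18.844 = -246.21 m.
Horizontal magnitude = √(ΔE² + ΔN²) = √((-328.95)² + (-246.21)²) = 410.89 m.

410.9 m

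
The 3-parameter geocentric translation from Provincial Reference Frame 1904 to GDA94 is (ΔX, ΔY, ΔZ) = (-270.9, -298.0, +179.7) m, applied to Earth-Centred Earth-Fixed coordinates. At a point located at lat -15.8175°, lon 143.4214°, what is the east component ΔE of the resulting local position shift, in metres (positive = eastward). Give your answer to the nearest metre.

ΔE = 401 m

At φ = -15.8175°, λ = 143.4214°: sin φ = -0.272574, cos φ = 0.962135, sin λ = 0.595925, cos λ = -0.803040.
ΔE = −sin λ·ΔX + cos λ·ΔY = −(0.595925)·(-270.9) + (-0.803040)·(-298.0) = 400.74 m.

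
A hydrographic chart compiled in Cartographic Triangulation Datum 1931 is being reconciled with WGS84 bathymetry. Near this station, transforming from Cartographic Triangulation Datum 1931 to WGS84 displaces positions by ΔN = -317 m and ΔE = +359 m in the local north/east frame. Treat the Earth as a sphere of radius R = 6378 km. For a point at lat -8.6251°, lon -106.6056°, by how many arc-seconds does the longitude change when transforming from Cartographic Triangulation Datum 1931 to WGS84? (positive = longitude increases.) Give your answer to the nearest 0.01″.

At latitude -8.6251°, cos φ = 0.988691.
One radian of longitude at latitude φ spans R cos φ, so Δλ = ΔE / (R cos φ) = 359.0 / (6378000 × 0.988691) = 5.6931e-05 rad = 11.743″.

Δλ = 11.74″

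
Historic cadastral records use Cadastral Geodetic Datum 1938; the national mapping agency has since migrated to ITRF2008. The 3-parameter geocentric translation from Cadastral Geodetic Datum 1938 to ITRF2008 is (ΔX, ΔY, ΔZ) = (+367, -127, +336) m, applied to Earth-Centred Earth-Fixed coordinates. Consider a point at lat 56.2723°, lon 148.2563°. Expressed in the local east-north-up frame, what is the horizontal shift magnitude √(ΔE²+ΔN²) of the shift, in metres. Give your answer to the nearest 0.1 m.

The local east axis at (φ, λ) is (−sin λ, cos λ, 0), so ΔE = −sin(148.2563°)·367 + cos(148.2563°)·(-127) = -85.08 m.
The local north axis is (−sin φ cos λ, −sin φ sin λ, cos φ), giving ΔN = 259.570 + 55.571 + 186.563 = 501.70 m.
Horizontal magnitude = √(ΔE² + ΔN²) = √((-85.08)² + 501.70²) = 508.87 m.

508.9 m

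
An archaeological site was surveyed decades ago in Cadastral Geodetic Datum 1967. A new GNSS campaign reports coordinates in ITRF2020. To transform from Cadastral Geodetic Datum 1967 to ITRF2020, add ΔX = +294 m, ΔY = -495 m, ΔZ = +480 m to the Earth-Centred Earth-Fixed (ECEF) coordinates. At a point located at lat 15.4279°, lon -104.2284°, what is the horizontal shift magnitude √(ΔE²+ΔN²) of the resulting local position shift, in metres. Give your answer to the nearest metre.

The local east axis at (φ, λ) is (−sin λ, cos λ, 0), so ΔE = −sin(-104.2284°)·294 + cos(-104.2284°)·(-495) = 406.65 m.
The local north axis is (−sin φ cos λ, −sin φ sin λ, cos φ), giving ΔN = 19.223 − 127.643 + 462.704 = 354.28 m.
Horizontal magnitude = √(ΔE² + ΔN²) = √(406.65² + 354.28²) = 539.33 m.

539 m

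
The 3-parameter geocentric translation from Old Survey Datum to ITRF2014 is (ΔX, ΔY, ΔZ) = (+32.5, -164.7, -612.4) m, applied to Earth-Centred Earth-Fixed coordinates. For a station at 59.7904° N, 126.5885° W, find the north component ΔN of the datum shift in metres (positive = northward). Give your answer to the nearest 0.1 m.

At φ = 59.7904°, λ = -126.5885°: sin φ = 0.864191, cos φ = 0.503165, sin λ = -0.802937, cos λ = -0.596064.
ΔN = −sin φ cos λ·ΔX − sin φ sin λ·ΔY + cos φ·ΔZ = −(0.864191)(-0.596064)(32.5) − (0.864191)(-0.802937)(-164.7) + (0.503165)(-612.4) = -405.68 m.

ΔN = -405.7 m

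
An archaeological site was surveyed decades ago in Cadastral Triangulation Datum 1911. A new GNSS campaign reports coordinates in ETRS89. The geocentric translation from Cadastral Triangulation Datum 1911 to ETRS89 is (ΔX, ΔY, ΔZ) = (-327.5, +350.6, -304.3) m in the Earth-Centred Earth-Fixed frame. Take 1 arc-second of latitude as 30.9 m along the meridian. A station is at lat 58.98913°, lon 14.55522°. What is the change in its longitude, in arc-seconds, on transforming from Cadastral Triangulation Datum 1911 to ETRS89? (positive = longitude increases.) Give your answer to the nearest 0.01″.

sin φ = 0.857070, cos φ = 0.515201, sin λ = 0.251313, cos λ = 0.967906.
East component: ΔE = −sin λ·ΔX + cos λ·ΔY = −(0.251313)(-327.5) + (0.967906)(350.6) = 421.65 m.
1° of latitude spans 3600 × 30.90 = 111240 m; at latitude φ, 1° of longitude spans that × cos φ = 57310.9 m, so Δλ = 421.65 / 57310.9 × 3600 = 26.486″.

Δλ = 26.49″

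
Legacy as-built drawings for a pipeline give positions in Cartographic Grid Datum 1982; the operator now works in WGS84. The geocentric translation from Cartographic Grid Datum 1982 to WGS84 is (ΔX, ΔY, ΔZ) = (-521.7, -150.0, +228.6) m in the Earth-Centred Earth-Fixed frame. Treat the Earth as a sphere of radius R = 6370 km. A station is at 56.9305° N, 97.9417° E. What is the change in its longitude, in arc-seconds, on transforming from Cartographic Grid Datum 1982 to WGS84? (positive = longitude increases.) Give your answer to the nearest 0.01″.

sin φ = 0.838009, cos φ = 0.545656, sin λ = 0.990409, cos λ = -0.138165.
East component: ΔE = −sin λ·ΔX + cos λ·ΔY = −(0.990409)(-521.7) + (-0.138165)(-150.0) = 537.42 m.
1° of latitude spans πR/180 = 111177 m; at latitude φ, 1° of longitude spans that × cos φ = 60664.6 m, so Δλ = 537.42 / 60664.6 × 3600 = 31.892″.

Δλ = 31.89″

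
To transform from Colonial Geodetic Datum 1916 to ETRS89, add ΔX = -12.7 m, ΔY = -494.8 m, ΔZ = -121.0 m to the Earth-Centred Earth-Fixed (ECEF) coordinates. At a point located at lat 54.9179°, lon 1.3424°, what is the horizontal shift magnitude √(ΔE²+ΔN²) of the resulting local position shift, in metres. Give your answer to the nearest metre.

497 m

The local east axis at (φ, λ) is (−sin λ, cos λ, 0), so ΔE = −sin(1.3424°)·(-12.7) + cos(1.3424°)·(-494.8) = -494.37 m.
The local north axis is (−sin φ cos λ, −sin φ sin λ, cos φ), giving ΔN = 10.390 + 9.486 − 69.545 = -49.67 m.
Horizontal magnitude = √(ΔE² + ΔN²) = √((-494.37)² + (-49.67)²) = 496.86 m.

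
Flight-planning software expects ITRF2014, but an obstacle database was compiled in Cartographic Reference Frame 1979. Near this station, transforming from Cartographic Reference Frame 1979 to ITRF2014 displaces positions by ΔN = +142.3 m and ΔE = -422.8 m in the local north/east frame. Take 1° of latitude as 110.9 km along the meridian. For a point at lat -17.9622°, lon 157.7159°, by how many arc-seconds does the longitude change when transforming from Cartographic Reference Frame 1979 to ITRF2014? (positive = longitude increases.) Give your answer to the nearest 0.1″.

Δλ = -14.4″

At latitude -17.9622°, cos φ = 0.951260.
1° of longitude at this latitude = 110.9 × cos φ = 105.49 km, so Δλ = -422.8 / 105494.8 = -0.0040078° = -14.428″.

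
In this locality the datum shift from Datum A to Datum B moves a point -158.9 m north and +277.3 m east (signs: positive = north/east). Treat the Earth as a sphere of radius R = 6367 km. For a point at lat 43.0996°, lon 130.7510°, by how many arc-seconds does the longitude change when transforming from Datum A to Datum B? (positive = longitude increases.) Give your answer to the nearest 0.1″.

Δλ = 12.3″

At latitude 43.0996°, cos φ = 0.730167.
One radian of longitude at latitude φ spans R cos φ, so Δλ = ΔE / (R cos φ) = 277.3 / (6367000 × 0.730167) = 5.9648e-05 rad = 12.303″.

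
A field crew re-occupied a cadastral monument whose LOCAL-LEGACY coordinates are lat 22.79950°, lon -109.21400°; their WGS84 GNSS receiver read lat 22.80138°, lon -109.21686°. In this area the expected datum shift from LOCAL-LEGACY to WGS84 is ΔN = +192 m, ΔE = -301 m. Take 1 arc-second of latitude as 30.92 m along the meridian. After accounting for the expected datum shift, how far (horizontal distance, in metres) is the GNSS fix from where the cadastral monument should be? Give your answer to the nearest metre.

19 m

Observed coordinate differences: Δφ = +0.00188°, Δλ = -0.00286°.
Converting to metres (1° lat = 111312 m, cos φ = 0.921867): observed ΔN = 209.3 m, observed ΔE = -293.5 m.
Subtracting the expected shift leaves a residual of 209.3 − (192) = 17.3 m north and -293.5 − (-301) = 7.5 m east.
Residual distance = √(17.3² + 7.5²) = 18.8 m.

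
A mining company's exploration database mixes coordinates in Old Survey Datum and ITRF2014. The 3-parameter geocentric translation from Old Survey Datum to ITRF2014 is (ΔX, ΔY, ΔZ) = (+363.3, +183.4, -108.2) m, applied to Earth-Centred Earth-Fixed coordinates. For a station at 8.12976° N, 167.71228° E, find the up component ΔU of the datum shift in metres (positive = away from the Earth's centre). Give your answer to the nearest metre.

The local up (radial) axis is (cos φ cos λ, cos φ sin λ, sin φ), giving ΔU = -351.410 + 38.639 − 15.301 = -328.07 m.

ΔU = -328 m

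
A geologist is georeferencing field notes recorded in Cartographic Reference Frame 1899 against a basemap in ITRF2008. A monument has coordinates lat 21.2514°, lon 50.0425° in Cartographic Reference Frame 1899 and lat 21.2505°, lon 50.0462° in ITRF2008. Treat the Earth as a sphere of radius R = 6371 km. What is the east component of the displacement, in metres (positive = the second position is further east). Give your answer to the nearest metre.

Δφ = 21.2505° − 21.2514° = -0.0009°; Δλ = 50.0462° − 50.0425° = +0.0037°.
1° along a meridian = πR/180 = 111195 m.
ΔN = Δφ × 111195 = -100.1 m; ΔE = Δλ × 111195 × cos(21.2514°) = +0.0037 × 111195 × 0.931999 = 383.4 m.

ΔE = 383 m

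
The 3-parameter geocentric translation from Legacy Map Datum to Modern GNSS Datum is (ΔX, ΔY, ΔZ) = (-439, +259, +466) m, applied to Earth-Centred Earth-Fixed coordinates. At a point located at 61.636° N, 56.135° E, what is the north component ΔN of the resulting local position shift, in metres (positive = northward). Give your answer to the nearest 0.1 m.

At φ = 61.636°, λ = 56.135°: sin φ = 0.879947, cos φ = 0.475071, sin λ = 0.830353, cos λ = 0.557238.
ΔN = −sin φ cos λ·ΔX − sin φ sin λ·ΔY + cos φ·ΔZ = −(0.879947)(0.557238)(-439) − (0.879947)(0.830353)(259) + (0.475071)(466) = 247.40 m.

ΔN = 247.4 m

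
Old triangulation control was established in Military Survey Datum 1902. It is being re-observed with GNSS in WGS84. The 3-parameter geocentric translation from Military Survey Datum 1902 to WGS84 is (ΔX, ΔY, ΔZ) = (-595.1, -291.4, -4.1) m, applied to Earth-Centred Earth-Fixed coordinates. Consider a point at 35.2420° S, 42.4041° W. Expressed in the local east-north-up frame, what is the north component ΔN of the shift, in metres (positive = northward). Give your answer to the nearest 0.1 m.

The local north axis is (−sin φ cos λ, −sin φ sin λ, cos φ), giving ΔN = -253.563 + 113.391 − 3.349 = -143.52 m.

ΔN = -143.5 m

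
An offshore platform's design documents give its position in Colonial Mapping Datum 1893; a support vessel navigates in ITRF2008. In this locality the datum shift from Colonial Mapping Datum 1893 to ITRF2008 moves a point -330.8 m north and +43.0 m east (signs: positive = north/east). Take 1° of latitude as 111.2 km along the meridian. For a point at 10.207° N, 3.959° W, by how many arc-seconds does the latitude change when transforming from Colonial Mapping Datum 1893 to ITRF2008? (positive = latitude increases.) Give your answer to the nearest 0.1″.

1° of latitude = 111.2 km, so Δφ = -330.8 / 111200 = -0.0029748° = -10.709″.

Δφ = -10.7″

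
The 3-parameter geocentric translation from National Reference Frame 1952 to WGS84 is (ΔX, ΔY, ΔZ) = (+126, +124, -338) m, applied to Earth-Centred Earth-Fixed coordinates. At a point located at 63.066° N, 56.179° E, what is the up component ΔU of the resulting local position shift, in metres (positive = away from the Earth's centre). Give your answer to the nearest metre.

The local up (radial) axis is (cos φ cos λ, cos φ sin λ, sin φ), giving ΔU = 31.767 + 46.663 − 301.337 = -222.91 m.

ΔU = -223 m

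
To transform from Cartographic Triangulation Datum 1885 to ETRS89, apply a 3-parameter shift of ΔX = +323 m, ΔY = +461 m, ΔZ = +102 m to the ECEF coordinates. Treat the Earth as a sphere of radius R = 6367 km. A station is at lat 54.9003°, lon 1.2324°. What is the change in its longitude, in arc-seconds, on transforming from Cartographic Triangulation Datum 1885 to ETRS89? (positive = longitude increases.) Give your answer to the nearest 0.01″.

sin φ = 0.818153, cos φ = 0.575001, sin λ = 0.021508, cos λ = 0.999769.
East component: ΔE = −sin λ·ΔX + cos λ·ΔY = −(0.021508)(323) + (0.999769)(461) = 453.95 m.
1° of latitude spans πR/180 = 111125 m; at latitude φ, 1° of longitude spans that × cos φ = 63897.0 m, so Δλ = 453.95 / 63897.0 × 3600 = 25.576″.

Δλ = 25.58″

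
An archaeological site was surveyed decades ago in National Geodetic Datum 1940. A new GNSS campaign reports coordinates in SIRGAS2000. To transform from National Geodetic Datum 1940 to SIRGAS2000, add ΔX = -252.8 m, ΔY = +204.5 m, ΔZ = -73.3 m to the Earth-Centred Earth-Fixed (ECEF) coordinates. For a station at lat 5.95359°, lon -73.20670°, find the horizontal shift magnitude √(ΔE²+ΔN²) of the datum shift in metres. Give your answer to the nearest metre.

At φ = 5.95359°, λ = -73.20670°: sin φ = 0.103723, cos φ = 0.994606, sin λ = -0.957353, cos λ = 0.288920.
ΔE = −sin λ·ΔX + cos λ·ΔY = −(-0.957353)·(-252.8) + (0.288920)·(204.5) = -182.93 m.
ΔN = −sin φ cos λ·ΔX − sin φ sin λ·ΔY + cos φ·ΔZ = −(0.103723)(0.288920)(-252.8) − (0.103723)(-0.957353)(204.5) + (0.994606)(-73.3) = -45.02 m.
Horizontal magnitude = √(ΔE² + ΔN²) = √((-182.93)² + (-45.02)²) = 188.39 m.

188 m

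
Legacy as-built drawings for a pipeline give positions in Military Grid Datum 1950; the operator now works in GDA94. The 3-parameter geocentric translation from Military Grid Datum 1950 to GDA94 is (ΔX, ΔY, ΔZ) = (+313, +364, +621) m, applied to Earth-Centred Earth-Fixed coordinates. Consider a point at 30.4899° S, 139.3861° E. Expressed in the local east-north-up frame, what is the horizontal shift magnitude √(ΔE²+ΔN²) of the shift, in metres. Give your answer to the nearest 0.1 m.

At φ = -30.4899°, λ = 139.3861°: sin φ = -0.507386, cos φ = 0.861719, sin λ = 0.650958, cos λ = -0.759113.
ΔE = −sin λ·ΔX + cos λ·ΔY = −(0.650958)·(313) + (-0.759113)·(364) = -480.07 m.
ΔN = −sin φ cos λ·ΔX − sin φ sin λ·ΔY + cos φ·ΔZ = −(-0.507386)(-0.759113)(313) − (-0.507386)(0.650958)(364) + (0.861719)(621) = 534.80 m.
Horizontal magnitude = √(ΔE² + ΔN²) = √((-480.07)² + 534.80²) = 718.66 m.

718.7 m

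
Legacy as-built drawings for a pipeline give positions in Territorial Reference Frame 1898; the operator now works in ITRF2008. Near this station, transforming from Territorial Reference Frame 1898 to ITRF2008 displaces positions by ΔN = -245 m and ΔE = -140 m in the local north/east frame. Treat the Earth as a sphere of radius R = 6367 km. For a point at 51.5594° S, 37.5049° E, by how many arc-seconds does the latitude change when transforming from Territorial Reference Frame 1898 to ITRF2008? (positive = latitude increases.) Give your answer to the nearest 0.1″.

On a sphere of radius R, 1 rad of latitude = R, so Δφ = ΔN / R = -245.0 / 6367000 = -3.8480e-05 rad = -7.937″.

Δφ = -7.9″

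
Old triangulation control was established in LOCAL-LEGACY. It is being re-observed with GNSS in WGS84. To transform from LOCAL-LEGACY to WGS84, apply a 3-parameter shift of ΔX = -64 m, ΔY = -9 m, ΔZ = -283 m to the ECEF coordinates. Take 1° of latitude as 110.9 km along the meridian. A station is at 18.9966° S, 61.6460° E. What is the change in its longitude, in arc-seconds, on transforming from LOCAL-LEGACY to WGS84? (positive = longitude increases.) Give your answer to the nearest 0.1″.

Δλ = 1.8″

sin φ = -0.325512, cos φ = 0.945538, sin λ = 0.880030, cos λ = 0.474918.
East component: ΔE = −sin λ·ΔX + cos λ·ΔY = −(0.880030)(-64) + (0.474918)(-9) = 52.05 m.
1° of latitude spans 110900 m; at latitude φ, 1° of longitude spans that × cos φ = 104860.2 m, so Δλ = 52.05 / 104860.2 × 3600 = 1.787″.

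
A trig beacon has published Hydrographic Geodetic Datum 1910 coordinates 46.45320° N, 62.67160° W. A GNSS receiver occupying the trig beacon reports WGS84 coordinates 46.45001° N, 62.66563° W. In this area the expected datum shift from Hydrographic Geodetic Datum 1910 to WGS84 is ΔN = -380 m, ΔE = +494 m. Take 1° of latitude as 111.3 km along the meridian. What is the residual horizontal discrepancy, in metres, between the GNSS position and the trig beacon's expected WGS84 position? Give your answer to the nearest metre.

Observed coordinate differences: Δφ = -0.00319°, Δλ = +0.00597°.
Converting to metres (1° lat = 111300 m, cos φ = 0.688947): observed ΔN = -355.0 m, observed ΔE = 457.8 m.
Subtracting the expected shift leaves a residual of -355.0 − (-380) = 25.0 m north and 457.8 − (494) = -36.2 m east.
Residual distance = √(25.0² + (-36.2)²) = 44.0 m.

44 m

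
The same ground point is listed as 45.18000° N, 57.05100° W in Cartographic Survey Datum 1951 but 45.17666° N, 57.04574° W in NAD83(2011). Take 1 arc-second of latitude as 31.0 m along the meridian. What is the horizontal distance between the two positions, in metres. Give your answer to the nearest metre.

Δφ = 45.17666° − 45.18000° = -0.00334°; Δλ = -57.04574° − -57.05100° = +0.00526°.
1° of latitude = 3600 × 31.00 = 111600 m.
ΔN = Δφ × 111600 = -372.7 m; ΔE = Δλ × 111600 × cos(45.18000°) = +0.00526 × 111600 × 0.704882 = 413.8 m.
Distance = √(ΔE² + ΔN²) = √(413.8² + (-372.7)²) = 556.9 m.

557 m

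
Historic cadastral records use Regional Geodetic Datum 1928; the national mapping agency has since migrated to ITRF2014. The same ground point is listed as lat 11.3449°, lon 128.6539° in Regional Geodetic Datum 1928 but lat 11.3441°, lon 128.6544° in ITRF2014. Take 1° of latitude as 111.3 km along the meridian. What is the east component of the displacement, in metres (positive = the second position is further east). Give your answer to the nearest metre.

Δφ = 11.3441° − 11.3449° = -0.0008°; Δλ = 128.6544° − 128.6539° = +0.0005°.
ΔN = Δφ × 111300 = -89.0 m; ΔE = Δλ × 111300 × cos(11.3449°) = +0.0005 × 111300 × 0.980461 = 54.6 m.

ΔE = 55 m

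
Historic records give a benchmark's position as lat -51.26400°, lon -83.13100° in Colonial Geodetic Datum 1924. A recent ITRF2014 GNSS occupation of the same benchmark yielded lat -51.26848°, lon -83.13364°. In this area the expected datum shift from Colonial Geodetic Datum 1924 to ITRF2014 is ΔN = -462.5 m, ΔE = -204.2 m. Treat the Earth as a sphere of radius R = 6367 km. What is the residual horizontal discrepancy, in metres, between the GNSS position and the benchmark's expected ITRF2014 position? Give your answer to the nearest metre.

41 m

Observed coordinate differences: Δφ = -0.00448°, Δλ = -0.00264°.
Converting to metres (1° lat = 111125 m, cos φ = 0.625733): observed ΔN = -497.8 m, observed ΔE = -183.6 m.
Subtracting the expected shift leaves a residual of -497.8 − (-462.5) = -35.3 m north and -183.6 − (-204.2) = 20.6 m east.
Residual distance = √((-35.3)² + 20.6²) = 40.9 m.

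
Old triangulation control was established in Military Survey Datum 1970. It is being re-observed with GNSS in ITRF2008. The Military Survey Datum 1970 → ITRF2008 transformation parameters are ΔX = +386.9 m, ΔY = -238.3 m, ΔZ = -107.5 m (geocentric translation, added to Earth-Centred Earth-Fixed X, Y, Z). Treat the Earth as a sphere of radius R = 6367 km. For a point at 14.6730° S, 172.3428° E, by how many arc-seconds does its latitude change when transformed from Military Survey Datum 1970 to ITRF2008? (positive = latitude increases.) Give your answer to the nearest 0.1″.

sin φ = -0.253302, cos φ = 0.967387, sin λ = 0.133246, cos λ = -0.991083.
North component: ΔN = −sin φ cos λ·ΔX − sin φ sin λ·ΔY + cos φ·ΔZ = −(-0.253302)(-0.991083)(386.9) − (-0.253302)(0.133246)(-238.3) + (0.967387)(-107.5) = -209.17 m.
1° of latitude spans πR/180 = 111125 m, so Δφ = -209.17 / 111125 × 3600 = -6.776″.

Δφ = -6.8″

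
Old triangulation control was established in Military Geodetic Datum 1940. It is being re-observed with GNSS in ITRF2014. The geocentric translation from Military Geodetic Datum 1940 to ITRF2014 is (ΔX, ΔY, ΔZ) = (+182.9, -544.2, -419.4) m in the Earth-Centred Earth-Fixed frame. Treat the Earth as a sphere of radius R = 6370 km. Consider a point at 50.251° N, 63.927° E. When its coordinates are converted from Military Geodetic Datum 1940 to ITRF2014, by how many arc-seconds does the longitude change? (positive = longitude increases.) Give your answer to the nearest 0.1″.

sin φ = 0.768853, cos φ = 0.639426, sin λ = 0.898235, cos λ = 0.439516.
East component: ΔE = −sin λ·ΔX + cos λ·ΔY = −(0.898235)(182.9) + (0.439516)(-544.2) = -403.47 m.
1° of latitude spans πR/180 = 111177 m; at latitude φ, 1° of longitude spans that × cos φ = 71089.7 m, so Δλ = -403.47 / 71089.7 × 3600 = -20.432″.

Δλ = -20.4″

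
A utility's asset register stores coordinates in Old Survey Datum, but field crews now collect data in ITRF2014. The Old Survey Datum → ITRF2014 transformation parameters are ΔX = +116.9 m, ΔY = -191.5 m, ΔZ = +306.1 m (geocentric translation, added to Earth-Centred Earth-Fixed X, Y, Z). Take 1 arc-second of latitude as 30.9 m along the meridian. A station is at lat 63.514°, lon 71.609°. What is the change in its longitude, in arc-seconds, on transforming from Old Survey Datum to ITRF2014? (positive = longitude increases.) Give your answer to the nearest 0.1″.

Δλ = -12.4″

sin φ = 0.895043, cos φ = 0.445979, sin λ = 0.948926, cos λ = 0.315500.
East component: ΔE = −sin λ·ΔX + cos λ·ΔY = −(0.948926)(116.9) + (0.315500)(-191.5) = -171.35 m.
1° of latitude spans 3600 × 30.90 = 111240 m; at latitude φ, 1° of longitude spans that × cos φ = 49610.7 m, so Δλ = -171.35 / 49610.7 × 3600 = -12.434″.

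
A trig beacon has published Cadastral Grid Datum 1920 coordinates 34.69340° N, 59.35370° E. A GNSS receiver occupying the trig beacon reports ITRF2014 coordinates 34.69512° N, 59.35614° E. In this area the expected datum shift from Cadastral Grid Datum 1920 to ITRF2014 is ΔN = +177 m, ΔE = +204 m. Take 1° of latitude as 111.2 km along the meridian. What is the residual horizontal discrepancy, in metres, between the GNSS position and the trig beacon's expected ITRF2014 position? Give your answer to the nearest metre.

24 m

Observed coordinate differences: Δφ = +0.00172°, Δλ = +0.00244°.
Converting to metres (1° lat = 111200 m, cos φ = 0.822210): observed ΔN = 191.3 m, observed ΔE = 223.1 m.
Subtracting the expected shift leaves a residual of 191.3 − (177) = 14.3 m north and 223.1 − (204) = 19.1 m east.
Residual distance = √(14.3² + 19.1²) = 23.8 m.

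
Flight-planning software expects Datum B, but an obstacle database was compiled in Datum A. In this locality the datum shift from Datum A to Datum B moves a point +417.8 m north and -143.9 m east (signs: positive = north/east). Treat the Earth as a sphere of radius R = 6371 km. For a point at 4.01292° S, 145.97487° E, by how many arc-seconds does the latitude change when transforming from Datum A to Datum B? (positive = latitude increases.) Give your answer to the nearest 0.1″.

Δφ = 13.5″

On a sphere of radius R, 1 rad of latitude = R, so Δφ = ΔN / R = 417.8 / 6371000 = 6.5578e-05 rad = 13.527″.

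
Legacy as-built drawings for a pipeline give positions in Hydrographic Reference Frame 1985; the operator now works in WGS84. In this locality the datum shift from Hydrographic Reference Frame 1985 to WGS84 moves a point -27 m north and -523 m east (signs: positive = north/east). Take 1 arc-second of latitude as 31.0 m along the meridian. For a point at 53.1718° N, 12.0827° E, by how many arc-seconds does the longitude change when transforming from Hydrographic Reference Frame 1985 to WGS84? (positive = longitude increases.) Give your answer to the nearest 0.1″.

Δλ = -28.1″

At latitude 53.1718°, cos φ = 0.599418.
1″ of longitude at this latitude = 31.00 × cos φ = 18.5819 m, so Δλ = -523.0 / 18.5819 = -28.146″.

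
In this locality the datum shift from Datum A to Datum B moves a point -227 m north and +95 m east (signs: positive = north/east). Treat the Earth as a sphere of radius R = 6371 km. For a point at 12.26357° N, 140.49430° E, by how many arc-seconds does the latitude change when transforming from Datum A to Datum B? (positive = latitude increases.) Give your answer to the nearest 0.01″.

On a sphere of radius R, 1 rad of latitude = R, so Δφ = ΔN / R = -227.0 / 6371000 = -3.5630e-05 rad = -7.349″.

Δφ = -7.35″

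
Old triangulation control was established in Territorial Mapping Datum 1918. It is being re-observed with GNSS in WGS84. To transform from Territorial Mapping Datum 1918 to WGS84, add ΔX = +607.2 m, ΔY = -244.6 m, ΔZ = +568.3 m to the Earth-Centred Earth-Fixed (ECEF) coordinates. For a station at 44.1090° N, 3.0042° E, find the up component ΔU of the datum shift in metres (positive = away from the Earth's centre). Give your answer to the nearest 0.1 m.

ΔU = 821.7 m

The local up (radial) axis is (cos φ cos λ, cos φ sin λ, sin φ), giving ΔU = 435.381 − 9.204 + 395.551 = 821.73 m.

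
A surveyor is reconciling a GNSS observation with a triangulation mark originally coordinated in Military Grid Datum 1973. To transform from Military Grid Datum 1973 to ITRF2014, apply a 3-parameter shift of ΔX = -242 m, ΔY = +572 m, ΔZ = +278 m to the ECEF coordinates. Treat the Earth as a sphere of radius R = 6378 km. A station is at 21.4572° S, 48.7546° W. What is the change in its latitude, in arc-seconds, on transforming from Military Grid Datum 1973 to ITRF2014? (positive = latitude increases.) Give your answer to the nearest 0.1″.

sin φ = -0.365806, cos φ = 0.930691, sin λ = -0.751893, cos λ = 0.659285.
North component: ΔN = −sin φ cos λ·ΔX − sin φ sin λ·ΔY + cos φ·ΔZ = −(-0.365806)(0.659285)(-242) − (-0.365806)(-0.751893)(572) + (0.930691)(278) = 43.04 m.
1° of latitude spans πR/180 = 111317 m, so Δφ = 43.04 / 111317 × 3600 = 1.392″.

Δφ = 1.4″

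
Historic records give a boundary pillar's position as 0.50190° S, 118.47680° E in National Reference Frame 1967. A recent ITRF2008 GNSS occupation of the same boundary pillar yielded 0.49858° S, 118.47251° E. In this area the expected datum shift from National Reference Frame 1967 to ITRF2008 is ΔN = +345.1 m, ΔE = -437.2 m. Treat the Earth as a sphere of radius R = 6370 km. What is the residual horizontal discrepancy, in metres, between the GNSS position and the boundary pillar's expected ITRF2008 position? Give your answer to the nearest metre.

46 m

Observed coordinate differences: Δφ = +0.00332°, Δλ = -0.00429°.
Converting to metres (1° lat = 111177 m, cos φ = 0.999962): observed ΔN = 369.1 m, observed ΔE = -476.9 m.
Subtracting the expected shift leaves a residual of 369.1 − (345.1) = 24.0 m north and -476.9 − (-437.2) = -39.7 m east.
Residual distance = √(24.0² + (-39.7)²) = 46.4 m.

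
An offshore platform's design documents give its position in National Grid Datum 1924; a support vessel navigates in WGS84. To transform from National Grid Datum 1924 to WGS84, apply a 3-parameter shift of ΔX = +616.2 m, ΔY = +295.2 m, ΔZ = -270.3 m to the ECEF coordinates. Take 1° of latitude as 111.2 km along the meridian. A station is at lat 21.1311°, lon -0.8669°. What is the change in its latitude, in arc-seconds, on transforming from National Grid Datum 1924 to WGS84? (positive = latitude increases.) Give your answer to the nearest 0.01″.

Δφ = -15.30″

sin φ = 0.360503, cos φ = 0.932758, sin λ = -0.015130, cos λ = 0.999886.
North component: ΔN = −sin φ cos λ·ΔX − sin φ sin λ·ΔY + cos φ·ΔZ = −(0.360503)(0.999886)(616.2) − (0.360503)(-0.015130)(295.2) + (0.932758)(-270.3) = -472.63 m.
1° of latitude spans 111200 m, so Δφ = -472.63 / 111200 × 3600 = -15.301″.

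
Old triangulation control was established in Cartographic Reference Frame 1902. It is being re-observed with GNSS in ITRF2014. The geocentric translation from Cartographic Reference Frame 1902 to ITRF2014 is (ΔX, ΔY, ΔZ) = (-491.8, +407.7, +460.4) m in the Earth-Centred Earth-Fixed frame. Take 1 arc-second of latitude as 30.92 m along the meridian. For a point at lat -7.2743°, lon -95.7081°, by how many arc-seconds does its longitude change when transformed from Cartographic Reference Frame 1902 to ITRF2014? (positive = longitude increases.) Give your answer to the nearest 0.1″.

Δλ = -17.3″

sin φ = -0.126620, cos φ = 0.991951, sin λ = -0.995042, cos λ = -0.099460.
East component: ΔE = −sin λ·ΔX + cos λ·ΔY = −(-0.995042)(-491.8) + (-0.099460)(407.7) = -529.91 m.
1° of latitude spans 3600 × 30.92 = 111312 m; at latitude φ, 1° of longitude spans that × cos φ = 110416.1 m, so Δλ = -529.91 / 110416.1 × 3600 = -17.277″.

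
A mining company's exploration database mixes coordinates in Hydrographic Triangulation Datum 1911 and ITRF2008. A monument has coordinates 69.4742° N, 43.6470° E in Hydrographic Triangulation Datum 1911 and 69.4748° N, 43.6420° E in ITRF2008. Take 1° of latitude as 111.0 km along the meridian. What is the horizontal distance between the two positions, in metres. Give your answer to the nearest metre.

Δφ = 69.4748° − 69.4742° = +0.0006°; Δλ = 43.6420° − 43.6470° = -0.0050°.
ΔN = Δφ × 111000 = 66.6 m; ΔE = Δλ × 111000 × cos(69.4742°) = -0.0050 × 111000 × 0.350629 = -194.6 m.
Distance = √(ΔE² + ΔN²) = √((-194.6)² + 66.6²) = 205.7 m.

206 m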